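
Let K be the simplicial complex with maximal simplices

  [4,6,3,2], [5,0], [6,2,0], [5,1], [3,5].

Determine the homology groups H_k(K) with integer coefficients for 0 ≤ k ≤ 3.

H_0 ≅ Z,  H_1 ≅ Z,  H_2 = 0,  H_3 = 0.

Order the vertices as 0 < 1 < 2 < 3 < 4 < 5 < 6. Listing each simplex with vertices in this order, K has dimension 3 with simplices:

  0-simplices (7): [0], [1], [2], [3], [4], [5], [6]
  1-simplices (11): [0,2], [0,5], [0,6], [1,5], [2,3], [2,4], [2,6], [3,4], [3,5], [3,6], [4,6]
  2-simplices (5): [0,2,6], [2,3,4], [2,3,6], [2,4,6], [3,4,6]
  3-simplices (1): [2,3,4,6]

giving chain groups C_0 ≅ Z^7, C_1 ≅ Z^11, C_2 ≅ Z^5, C_3 ≅ Z^1.

∂_1: C_1 → C_0 maps an edge to its endpoints' difference, ∂[p,q] = q − p. For instance
  ∂[0,2] = [2] − [0].
As a 7×11 matrix over Z this has rank 6, with invariant factors (1,1,1,1,1,1).

∂_2: C_2 → C_1 acts by ∂[p,q,r] = [q,r] − [p,r] + [p,q]. For instance
  ∂[2,4,6] = [4,6] − [2,6] + [2,4],
  ∂[3,4,6] = [4,6] − [3,6] + [3,4].
As a 11×5 matrix over Z this has rank 4, with invariant factors (1,1,1,1).

∂_3: C_3 → C_2 sends each 3-simplex σ to the alternating sum Σ_i (−1)^i (σ with its i-th vertex removed). For instance
  ∂[2,3,4,6] = [3,4,6] − [2,4,6] + [2,3,6] − [2,3,4].
The 5×1 boundary matrix has rank 1 and Smith normal form diag(1).

Computing H_k = (kernel of ∂_k) / (image of ∂_{k+1}):

  H_0: rank C_0 − rank ∂_1 = 7 − 6 = 1, and the invariant factors of ∂_1 are all 1, so H_0 = Z.
  H_1: rank ker ∂_1 − rank ∂_2 = (11 − 6) − 4 = 1, and the invariant factors of ∂_2 are all 1, so H_1 = Z.
  H_2: rank ker ∂_2 − rank ∂_3 = (5 − 4) − 1 = 0, and the invariant factors of ∂_3 are all 1, so H_2 = 0.
  H_3: rank ker ∂_3 − rank ∂_4 = (1 − 1) − 0 = 0, and there is no ∂_4, so H_3 = 0.

As a check, the Euler characteristic is 7 − 11 + 5 − 1 = 0, which agrees with 1 − 1 + 0 − 0 = 0.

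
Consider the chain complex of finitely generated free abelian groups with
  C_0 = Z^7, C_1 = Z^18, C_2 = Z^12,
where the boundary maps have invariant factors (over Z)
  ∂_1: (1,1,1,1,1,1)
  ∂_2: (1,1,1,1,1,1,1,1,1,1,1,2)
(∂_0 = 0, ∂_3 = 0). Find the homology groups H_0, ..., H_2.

H_0: b_0 = 7 − 0 − 6 = 1; torsion from ∂_1 factors > 1: none. So H_0 ≅ Z.
H_1: b_1 = 18 − 6 − 12 = 0; torsion from ∂_2 factors > 1: [2]. So H_1 ≅ Z_2.
H_2: b_2 = 12 − 12 − 0 = 0; torsion from ∂_3 factors > 1: none. So H_2 ≅ 0.

H_0 ≅ Z,  H_1 ≅ Z_2,  H_2 = 0.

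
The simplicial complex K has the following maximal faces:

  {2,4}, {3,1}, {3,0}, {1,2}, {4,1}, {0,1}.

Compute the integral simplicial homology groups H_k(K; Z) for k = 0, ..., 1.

Take the total order 0 < 1 < 2 < 3 < 4 on the vertex set. Then K (dimension 1) consists of the simplices:

  0-simplices (5): [0], [1], [2], [3], [4]
  1-simplices (6): [0,1], [0,3], [1,2], [1,3], [1,4], [2,4]

giving chain groups C_0 ≅ Z^5, C_1 ≅ Z^6.

∂_1: C_1 → C_0 sends each edge [p,q] (with p < q) to q − p.
The 5×6 boundary matrix has rank 4 and Smith normal form diag(1,1,1,1).

Reading off H_k = ker ∂_k / im ∂_{k+1}:

  H_0: rank C_0 − rank ∂_1 = 5 − 4 = 1, and the invariant factors of ∂_1 are all 1, so H_0 = Z.
  H_1: rank ker ∂_1 − rank ∂_2 = (6 − 4) − 0 = 2, and there is no ∂_2, so H_1 = Z^2.

(K is a triangulation of a wedge of 2 circles.)

H_0 = Z,  H_1 = Z^2.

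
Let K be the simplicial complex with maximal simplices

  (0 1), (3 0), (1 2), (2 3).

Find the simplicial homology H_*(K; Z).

Fix the vertex order 0 < 1 < 2 < 3 and write every simplex with vertices in increasing order. Then dim K = 1 and the simplices of K are:

  0-simplices (4): [0], [1], [2], [3]
  1-simplices (4): [0,1], [0,3], [1,2], [2,3]

Hence C_0 ≅ Z^4, C_1 ≅ Z^4.

∂_1: C_1 → C_0 sends each edge [p,q] (with p < q) to q − p. For instance
  ∂[0,1] = [1] − [0].
The 4×4 boundary matrix has rank 3 and Smith normal form diag(1,1,1).

Now H_k = ker ∂_k / im ∂_{k+1}, so:

  H_0: rank C_0 − rank ∂_1 = 4 − 3 = 1, and the invariant factors of ∂_1 are all 1, so H_0 = Z.
  H_1: rank ker ∂_1 − rank ∂_2 = (4 − 3) − 0 = 1, and there is no ∂_2, so H_1 = Z.

As a check, the Euler characteristic is 4 − 4 = 0, which agrees with 1 − 1 = 0.

H_0 = Z,  H_1 = Z.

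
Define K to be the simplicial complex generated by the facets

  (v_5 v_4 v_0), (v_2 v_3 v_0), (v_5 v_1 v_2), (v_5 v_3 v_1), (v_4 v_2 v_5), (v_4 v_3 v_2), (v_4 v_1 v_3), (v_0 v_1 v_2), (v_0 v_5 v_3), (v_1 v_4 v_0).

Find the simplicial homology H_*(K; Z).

Take the total order v_0 < v_1 < v_2 < v_3 < v_4 < v_5 on the vertex set. Then K (dimension 2) consists of the simplices:

  0-simplices (6): [v_0], [v_1], [v_2], [v_3], [v_4], [v_5]
  1-simplices (15): (15 of them)
  2-simplices (10): [v_0,v_1,v_2], [v_0,v_1,v_4], [v_0,v_2,v_3], [v_0,v_3,v_5], [v_0,v_4,v_5], [v_1,v_2,v_5], [v_1,v_3,v_4], [v_1,v_3,v_5], [v_2,v_3,v_4], [v_2,v_4,v_5]

giving chain groups C_0 ≅ Z^6, C_1 ≅ Z^15, C_2 ≅ Z^10.

Boundary ∂_1: C_1 → C_0 maps an edge to its endpoints' difference, ∂[p,q] = q − p. For instance
  ∂[v_2,v_3] = [v_3] − [v_2].
This gives a 6×15 integer matrix of rank 5; reducing to Smith normal form yields diagonal entries (1,1,1,1,1).

Boundary ∂_2: C_2 → C_1 maps a triangle to the signed sum of its edges. For instance
  ∂[v_2,v_4,v_5] = [v_4,v_5] − [v_2,v_5] + [v_2,v_4],
  ∂[v_0,v_1,v_4] = [v_1,v_4] − [v_0,v_4] + [v_0,v_1].
The 15×10 boundary matrix has rank 10 and Smith normal form diag(1,1,1,1,1,1,1,1,1,2).

Computing H_k = (kernel of ∂_k) / (image of ∂_{k+1}):

  H_0: rank C_0 − rank ∂_1 = 6 − 5 = 1, and the invariant factors of ∂_1 are all 1, so H_0 = Z.
  H_1: rank ker ∂_1 − rank ∂_2 = (15 − 5) − 10 = 0, and ∂_2 has invariant factor 2 > 1, so H_1 = Z/2.
  H_2: rank ker ∂_2 − rank ∂_3 = (10 − 10) − 0 = 0, and there is no ∂_3, so H_2 = 0.

H_0 = Z,  H_1 = Z/2,  H_2 = 0.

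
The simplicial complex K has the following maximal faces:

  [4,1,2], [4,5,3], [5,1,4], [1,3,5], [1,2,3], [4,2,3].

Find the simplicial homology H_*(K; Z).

Take the total order 1 < 2 < 3 < 4 < 5 on the vertex set. Then K (dimension 2) consists of the simplices:

  0-simplices (5): [1], [2], [3], [4], [5]
  1-simplices (9): [1,2], [1,3], [1,4], [1,5], [2,3], [2,4], [3,4], [3,5], [4,5]
  2-simplices (6): [1,2,3], [1,2,4], [1,3,5], [1,4,5], [2,3,4], [3,4,5]

so the chain groups are C_0 ≅ Z^5, C_1 ≅ Z^9, C_2 ≅ Z^6.

The boundary map ∂_1: C_1 → C_0 is given by ∂[p,q] = [q] − [p]. For instance
  ∂[1,3] = [3] − [1].
The 5×9 boundary matrix has rank 4 and Smith normal form diag(1,1,1,1).

∂_2: C_2 → C_1 maps a triangle to the signed sum of its edges. For instance
  ∂[3,4,5] = [4,5] − [3,5] + [3,4],
  ∂[1,2,3] = [2,3] − [1,3] + [1,2].
As a 9×6 matrix over Z this has rank 5, with invariant factors (1,1,1,1,1).

Computing H_k = (kernel of ∂_k) / (image of ∂_{k+1}):

  H_0: rank C_0 − rank ∂_1 = 5 − 4 = 1, and the invariant factors of ∂_1 are all 1, so H_0 = Z.
  H_1: rank ker ∂_1 − rank ∂_2 = (9 − 4) − 5 = 0, and the invariant factors of ∂_2 are all 1, so H_1 = 0.
  H_2: rank ker ∂_2 − rank ∂_3 = (6 − 5) − 0 = 1, and there is no ∂_3, so H_2 = Z.

As a check, the Euler characteristic is 5 − 9 + 6 = 2, which agrees with 1 − 0 + 1 = 2.

H_0 ≅ Z,  H_1 = 0,  H_2 ≅ Z.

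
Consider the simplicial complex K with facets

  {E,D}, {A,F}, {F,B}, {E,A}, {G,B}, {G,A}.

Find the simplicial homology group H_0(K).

H_0 ≅ Z.

K has 6 vertices, 6 edges.
rank ∂_0 = 0, rank ∂_1 = 5 ⇒ b_0 = 6 − 0 − 5 = 1; all invariant factors of ∂_1 are 1 so no torsion. So H_0 = Z.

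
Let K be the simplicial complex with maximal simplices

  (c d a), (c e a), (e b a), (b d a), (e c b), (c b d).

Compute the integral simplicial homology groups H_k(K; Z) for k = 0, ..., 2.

Take the total order a < b < c < d < e on the vertex set. Then K (dimension 2) consists of the simplices:

  0-simplices (5): a, b, c, d, e
  1-simplices (9): ab, ac, ad, ae, bc, bd, be, cd, ce
  2-simplices (6): abd, abe, acd, ace, bcd, bce

giving chain groups C_0 ≅ Z^5, C_1 ≅ Z^9, C_2 ≅ Z^6.

Boundary ∂_1: C_1 → C_0 is given by ∂[p,q] = [q] − [p]. For instance
  ∂ad = d − a.
The 5×9 boundary matrix has rank 4 and Smith normal form diag(1,1,1,1).

∂_2: C_2 → C_1 acts by ∂[p,q,r] = [q,r] − [p,r] + [p,q]. For instance
  ∂abe = be − ae + ab,
  ∂bcd = cd − bd + bc.
The resulting 9×6 matrix has rank 5, and its Smith normal form has invariant factors (1,1,1,1,1).

Reading off H_k = ker ∂_k / im ∂_{k+1}:

  H_0: rank C_0 − rank ∂_1 = 5 − 4 = 1, and the invariant factors of ∂_1 are all 1, so H_0 = Z.
  H_1: rank ker ∂_1 − rank ∂_2 = (9 − 4) − 5 = 0, and the invariant factors of ∂_2 are all 1, so H_1 = 0.
  H_2: rank ker ∂_2 − rank ∂_3 = (6 − 5) − 0 = 1, and there is no ∂_3, so H_2 = Z.

As a check, the Euler characteristic is 5 − 9 + 6 = 2, which agrees with 1 − 0 + 1 = 2.

H_0 ≅ Z,  H_1 = 0,  H_2 ≅ Z.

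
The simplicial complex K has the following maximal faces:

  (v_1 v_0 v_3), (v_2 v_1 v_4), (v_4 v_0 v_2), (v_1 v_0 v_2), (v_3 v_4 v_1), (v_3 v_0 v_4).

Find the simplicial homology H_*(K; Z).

H_0 ≅ Z,  H_1 = 0,  H_2 ≅ Z.

We work with the vertex ordering v_0 < v_1 < v_2 < v_3 < v_4. The simplices of K, each written with vertices in increasing order, are:

  0-simplices (5): [v_0], [v_1], [v_2], [v_3], [v_4]
  1-simplices (9): [v_0,v_1], [v_0,v_2], [v_0,v_3], [v_0,v_4], [v_1,v_2], [v_1,v_3], [v_1,v_4], [v_2,v_4], [v_3,v_4]
  2-simplices (6): [v_0,v_1,v_2], [v_0,v_1,v_3], [v_0,v_2,v_4], [v_0,v_3,v_4], [v_1,v_2,v_4], [v_1,v_3,v_4]

giving chain groups C_0 ≅ Z^5, C_1 ≅ Z^9, C_2 ≅ Z^6.

The boundary map ∂_1: C_1 → C_0 sends each edge [p,q] (with p < q) to q − p.
The 5×9 boundary matrix has rank 4 and Smith normal form diag(1,1,1,1).

The boundary map ∂_2: C_2 → C_1 maps a triangle to the signed sum of its edges. For instance
  ∂[v_0,v_1,v_3] = [v_1,v_3] − [v_0,v_3] + [v_0,v_1],
  ∂[v_0,v_1,v_2] = [v_1,v_2] − [v_0,v_2] + [v_0,v_1].
The resulting 9×6 matrix has rank 5, and its Smith normal form has invariant factors (1,1,1,1,1).

Reading off H_k = ker ∂_k / im ∂_{k+1}:

  H_0: rank C_0 − rank ∂_1 = 5 − 4 = 1, and the invariant factors of ∂_1 are all 1, so H_0 ≅ Z.
  H_1: rank ker ∂_1 − rank ∂_2 = (9 − 4) − 5 = 0, and the invariant factors of ∂_2 are all 1, so H_1 ≅ 0.
  H_2: rank ker ∂_2 − rank ∂_3 = (6 − 5) − 0 = 1, and there is no ∂_3, so H_2 ≅ Z.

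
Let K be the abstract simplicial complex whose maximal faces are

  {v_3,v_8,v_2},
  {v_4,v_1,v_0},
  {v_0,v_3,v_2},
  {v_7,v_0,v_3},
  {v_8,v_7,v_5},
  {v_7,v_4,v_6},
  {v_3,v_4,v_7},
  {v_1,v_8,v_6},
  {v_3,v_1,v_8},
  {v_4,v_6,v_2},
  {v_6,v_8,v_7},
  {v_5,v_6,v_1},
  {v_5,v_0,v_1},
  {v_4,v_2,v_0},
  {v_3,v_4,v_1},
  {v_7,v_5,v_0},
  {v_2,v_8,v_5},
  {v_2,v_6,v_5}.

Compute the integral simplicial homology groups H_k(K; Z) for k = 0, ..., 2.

H_0 = Z,  H_1 = Z ⊕ Z_2,  H_2 = 0.

Take the total order v_0 < v_1 < v_2 < v_3 < v_4 < v_5 < v_6 < v_7 < v_8 on the vertex set. Then K (dimension 2) consists of the simplices:

  0-simplices (9): [v_0], [v_1], [v_2], [v_3], [v_4], [v_5], [v_6], [v_7], [v_8]
  1-simplices (27): (27 of them)
  2-simplices (18): (18 of them)

giving chain groups C_0 ≅ Z^9, C_1 ≅ Z^27, C_2 ≅ Z^18.

∂_1: C_1 → C_0 sends each edge [p,q] (with p < q) to q − p. For instance
  ∂[v_1,v_8] = [v_8] − [v_1].
The 9×27 boundary matrix has rank 8 and Smith normal form diag(1,1,1,1,1,1,1,1).

Boundary ∂_2: C_2 → C_1 acts by ∂[p,q,r] = [q,r] − [p,r] + [p,q]. For instance
  ∂[v_1,v_3,v_4] = [v_3,v_4] − [v_1,v_4] + [v_1,v_3],
  ∂[v_0,v_3,v_7] = [v_3,v_7] − [v_0,v_7] + [v_0,v_3].
The 27×18 boundary matrix has rank 18 and Smith normal form diag(1,1,1,1,1,1,1,1,1,1,1,1,1,1,1,1,1,2).

From H_k ≅ ker(∂_k) / im(∂_{k+1}) we obtain:

  H_0: rank C_0 − rank ∂_1 = 9 − 8 = 1, and the invariant factors of ∂_1 are all 1, so H_0 = Z.
  H_1: rank ker ∂_1 − rank ∂_2 = (27 − 8) − 18 = 1, and ∂_2 has invariant factor 2 > 1, so H_1 = Z ⊕ Z_2.
  H_2: rank ker ∂_2 − rank ∂_3 = (18 − 18) − 0 = 0, and there is no ∂_3, so H_2 = 0.

(K is a triangulation of the Klein bottle.)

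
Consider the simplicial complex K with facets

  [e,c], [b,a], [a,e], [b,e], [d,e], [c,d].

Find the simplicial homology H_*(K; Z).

H_0 = Z,  H_1 = Z^2.

K has 5 vertices, 6 edges.
rank ∂_0 = 0, rank ∂_1 = 4 ⇒ b_0 = 5 − 0 − 4 = 1; all invariant factors of ∂_1 are 1 so no torsion. So H_0 = Z.
rank ∂_1 = 4, rank ∂_2 = 0 ⇒ b_1 = 6 − 4 − 0 = 2. So H_1 = Z^2.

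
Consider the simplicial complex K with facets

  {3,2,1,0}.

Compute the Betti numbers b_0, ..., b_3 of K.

Fix the vertex order 0 < 1 < 2 < 3 and write every simplex with vertices in increasing order. Then dim K = 3 and the simplices of K are:

  0-simplices (4): [0], [1], [2], [3]
  1-simplices (6): [0,1], [0,2], [0,3], [1,2], [1,3], [2,3]
  2-simplices (4): [0,1,2], [0,1,3], [0,2,3], [1,2,3]
  3-simplices (1): [0,1,2,3]

Hence C_0 ≅ Z^4, C_1 ≅ Z^6, C_2 ≅ Z^4, C_3 ≅ Z^1.

Boundary ∂_1: C_1 → C_0 maps an edge to its endpoints' difference, ∂[p,q] = q − p.
The resulting 4×6 matrix has rank 3, and its Smith normal form has invariant factors (1,1,1).

Boundary ∂_2: C_2 → C_1 acts by ∂[p,q,r] = [q,r] − [p,r] + [p,q]. For instance
  ∂[0,1,3] = [1,3] − [0,3] + [0,1],
  ∂[0,2,3] = [2,3] − [0,3] + [0,2].
The resulting 6×4 matrix has rank 3, and its Smith normal form has invariant factors (1,1,1).

The boundary map ∂_3: C_3 → C_2 sends each 3-simplex σ to the alternating sum Σ_i (−1)^i (σ with its i-th vertex removed). For instance
  ∂[0,1,2,3] = [1,2,3] − [0,2,3] + [0,1,3] − [0,1,2].
The resulting 4×1 matrix has rank 1, and its Smith normal form has invariant factors (1).

Reading off H_k = ker ∂_k / im ∂_{k+1}:

  H_0: rank C_0 − rank ∂_1 = 4 − 3 = 1, and the invariant factors of ∂_1 are all 1, so H_0 = Z.
  H_1: rank ker ∂_1 − rank ∂_2 = (6 − 3) − 3 = 0, and the invariant factors of ∂_2 are all 1, so H_1 = 0.
  H_2: rank ker ∂_2 − rank ∂_3 = (4 − 3) − 1 = 0, and the invariant factors of ∂_3 are all 1, so H_2 = 0.
  H_3: rank ker ∂_3 − rank ∂_4 = (1 − 1) − 0 = 0, and there is no ∂_4, so H_3 = 0.

Hence the Betti numbers are b_0 = 1, b_1 = 0, b_2 = 0, b_3 = 0.

b_0 = 1, b_1 = 0, b_2 = 0, b_3 = 0.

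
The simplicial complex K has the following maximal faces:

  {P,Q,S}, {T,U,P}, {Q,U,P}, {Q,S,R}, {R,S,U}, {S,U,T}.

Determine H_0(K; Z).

K has 6 vertices, 12 edges, 6 triangles.
rank ∂_0 = 0, rank ∂_1 = 5 ⇒ b_0 = 6 − 0 − 5 = 1; all invariant factors of ∂_1 are 1 so no torsion. So H_0 ≅ Z.

H_0 = Z.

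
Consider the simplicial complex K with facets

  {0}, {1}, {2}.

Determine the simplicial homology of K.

Order the vertices as 0 < 1 < 2. Listing each simplex with vertices in this order, K has dimension 0 with simplices:

  0-simplices (3): [0], [1], [2]

so the chain groups are C_0 ≅ Z^3.

From H_k ≅ ker(∂_k) / im(∂_{k+1}) we obtain:

  H_0: rank C_0 − rank ∂_1 = 3 − 0 = 3, and there is no ∂_1, so H_0 ≅ Z^3.

H_0 = Z^3.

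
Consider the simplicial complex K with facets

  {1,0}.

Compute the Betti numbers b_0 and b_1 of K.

b_0 = 1, b_1 = 0.

Fix the vertex order 0 < 1 and write every simplex with vertices in increasing order. Then dim K = 1 and the simplices of K are:

  0-simplices (2): [0], [1]
  1-simplices (1): [0,1]

Hence C_0 ≅ Z^2, C_1 ≅ Z^1.

∂_1: C_1 → C_0 is given by ∂[p,q] = [q] − [p].
The 2×1 boundary matrix has rank 1 and Smith normal form diag(1).

From H_k ≅ ker(∂_k) / im(∂_{k+1}) we obtain:

  H_0: rank C_0 − rank ∂_1 = 2 − 1 = 1, and the invariant factors of ∂_1 are all 1, so H_0 = Z.
  H_1: rank ker ∂_1 − rank ∂_2 = (1 − 1) − 0 = 0, and there is no ∂_2, so H_1 = 0.

As a check, the Euler characteristic is 2 − 1 = 1, which agrees with 1 − 0 = 1.

Hence the Betti numbers are b_0 = 1, b_1 = 0.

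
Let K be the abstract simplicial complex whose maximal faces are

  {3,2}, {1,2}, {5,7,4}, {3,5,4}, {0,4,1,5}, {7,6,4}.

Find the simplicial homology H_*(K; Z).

We work with the vertex ordering 0 < 1 < 2 < 3 < 4 < 5 < 6 < 7. The simplices of K, each written with vertices in increasing order, are:

  0-simplices (8): [0], [1], [2], [3], [4], [5], [6], [7]
  1-simplices (14): [0,1], [0,4], [0,5], [1,2], [1,4], [1,5], [2,3], [3,4], [3,5], [4,5], [4,6], [4,7], [5,7], [6,7]
  2-simplices (7): [0,1,4], [0,1,5], [0,4,5], [1,4,5], [3,4,5], [4,5,7], [4,6,7]
  3-simplices (1): [0,1,4,5]

giving chain groups C_0 ≅ Z^8, C_1 ≅ Z^14, C_2 ≅ Z^7, C_3 ≅ Z^1.

∂_1: C_1 → C_0 sends each edge [p,q] (with p < q) to q − p. For instance
  ∂[1,2] = [2] − [1].
The resulting 8×14 matrix has rank 7, and its Smith normal form has invariant factors (1,1,1,1,1,1,1).

Boundary ∂_2: C_2 → C_1 acts by ∂[p,q,r] = [q,r] − [p,r] + [p,q]. For instance
  ∂[4,5,7] = [5,7] − [4,7] + [4,5],
  ∂[1,4,5] = [4,5] − [1,5] + [1,4].
The 14×7 boundary matrix has rank 6 and Smith normal form diag(1,1,1,1,1,1).

∂_3: C_3 → C_2 sends each 3-simplex σ to the alternating sum Σ_i (−1)^i (σ with its i-th vertex removed). For instance
  ∂[0,1,4,5] = [1,4,5] − [0,4,5] + [0,1,5] − [0,1,4].
The resulting 7×1 matrix has rank 1, and its Smith normal form has invariant factors (1).

Reading off H_k = ker ∂_k / im ∂_{k+1}:

  H_0: rank C_0 − rank ∂_1 = 8 − 7 = 1, and the invariant factors of ∂_1 are all 1, so H_0 = Z.
  H_1: rank ker ∂_1 − rank ∂_2 = (14 − 7) − 6 = 1, and the invariant factors of ∂_2 are all 1, so H_1 = Z.
  H_2: rank ker ∂_2 − rank ∂_3 = (7 − 6) − 1 = 0, and the invariant factors of ∂_3 are all 1, so H_2 = 0.
  H_3: rank ker ∂_3 − rank ∂_4 = (1 − 1) − 0 = 0, and there is no ∂_4, so H_3 = 0.

H_0 = Z,  H_1 = Z,  H_2 = 0,  H_3 = 0.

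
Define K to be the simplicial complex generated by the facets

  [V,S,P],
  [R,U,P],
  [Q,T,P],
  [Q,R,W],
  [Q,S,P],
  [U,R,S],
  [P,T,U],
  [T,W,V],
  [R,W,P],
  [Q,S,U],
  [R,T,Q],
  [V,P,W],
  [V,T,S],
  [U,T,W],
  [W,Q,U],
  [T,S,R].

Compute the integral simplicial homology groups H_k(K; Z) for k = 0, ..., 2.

H_0 = Z,  H_1 = Z^2,  H_2 = Z.

Fix the vertex order P < Q < R < S < T < U < V < W and write every simplex with vertices in increasing order. Then dim K = 2 and the simplices of K are:

  0-simplices (8): P, Q, R, S, T, U, V, W
  1-simplices (24): PQ, PR, PS, PT, PU, PV, PW, QR, QS, QT, QU, QW, RS, RT, RU, RW, ST, SU, SV, TU, TV, TW, UW, VW
  2-simplices (16): PQS, PQT, PRU, PRW, PSV, PTU, PVW, QRT, QRW, QSU, QUW, RST, RSU, STV, TUW, TVW

giving chain groups C_0 ≅ Z^8, C_1 ≅ Z^24, C_2 ≅ Z^16.

Boundary ∂_1: C_1 → C_0 is given by ∂[p,q] = [q] − [p].
This gives a 8×24 integer matrix of rank 7; reducing to Smith normal form yields diagonal entries (1,1,1,1,1,1,1).

∂_2: C_2 → C_1 sends each 2-simplex [p,q,r] to [q,r] − [p,r] + [p,q]. For instance
  ∂PVW = VW − PW + PV,
  ∂PQT = QT − PT + PQ.
The 24×16 boundary matrix has rank 15 and Smith normal form diag(1,1,1,1,1,1,1,1,1,1,1,1,1,1,1).

From H_k ≅ ker(∂_k) / im(∂_{k+1}) we obtain:

  H_0: rank C_0 − rank ∂_1 = 8 − 7 = 1, and the invariant factors of ∂_1 are all 1, so H_0 = Z.
  H_1: rank ker ∂_1 − rank ∂_2 = (24 − 7) − 15 = 2, and the invariant factors of ∂_2 are all 1, so H_1 = Z^2.
  H_2: rank ker ∂_2 − rank ∂_3 = (16 − 15) − 0 = 1, and there is no ∂_3, so H_2 = Z.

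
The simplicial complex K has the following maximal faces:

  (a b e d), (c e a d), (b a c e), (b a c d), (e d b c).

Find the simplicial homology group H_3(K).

H_3 = Z.

Fix the vertex order a < b < c < d < e and write every simplex with vertices in increasing order. Then dim K = 3 and the simplices of K are:

  0-simplices (5): a, b, c, d, e
  1-simplices (10): ab, ac, ad, ae, bc, bd, be, cd, ce, de
  2-simplices (10): abc, abd, abe, acd, ace, ade, bcd, bce, bde, cde
  3-simplices (5): abcd, abce, abde, acde, bcde

giving chain groups C_0 ≅ Z^5, C_1 ≅ Z^10, C_2 ≅ Z^10, C_3 ≅ Z^5.

The boundary map ∂_1: C_1 → C_0 maps an edge to its endpoints' difference, ∂[p,q] = q − p. For instance
  ∂bd = d − b.
The 5×10 boundary matrix has rank 4 and Smith normal form diag(1,1,1,1).

∂_2: C_2 → C_1 acts by ∂[p,q,r] = [q,r] − [p,r] + [p,q]. For instance
  ∂abc = bc − ac + ab,
  ∂bde = de − be + bd.
The 10×10 boundary matrix has rank 6 and Smith normal form diag(1,1,1,1,1,1).

The boundary map ∂_3: C_3 → C_2 sends each 3-simplex σ to the alternating sum Σ_i (−1)^i (σ with its i-th vertex removed). For instance
  ∂bcde = cde − bde + bce − bcd,
  ∂abcd = bcd − acd + abd − abc.
As a 10×5 matrix over Z this has rank 4, with invariant factors (1,1,1,1).

Now H_k = ker ∂_k / im ∂_{k+1}, so:

  H_3: rank ker ∂_3 − rank ∂_4 = (5 − 4) − 0 = 1, and there is no ∂_4, so H_3 = Z.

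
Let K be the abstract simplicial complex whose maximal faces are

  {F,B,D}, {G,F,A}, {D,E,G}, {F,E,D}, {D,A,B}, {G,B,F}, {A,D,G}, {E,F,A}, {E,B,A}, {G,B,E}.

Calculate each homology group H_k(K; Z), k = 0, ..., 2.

We work with the vertex ordering A < B < D < E < F < G. The simplices of K, each written with vertices in increasing order, are:

  0-simplices (6): A, B, D, E, F, G
  1-simplices (15): AB, AD, AE, AF, AG, BD, BE, BF, BG, DE, DF, DG, EF, EG, FG
  2-simplices (10): ABD, ABE, ADG, AEF, AFG, BDF, BEG, BFG, DEF, DEG

so the chain groups are C_0 ≅ Z^6, C_1 ≅ Z^15, C_2 ≅ Z^10.

∂_1: C_1 → C_0 sends each edge [p,q] (with p < q) to q − p. For instance
  ∂BF = F − B.
The resulting 6×15 matrix has rank 5, and its Smith normal form has invariant factors (1,1,1,1,1).

Boundary ∂_2: C_2 → C_1 sends each 2-simplex [p,q,r] to [q,r] − [p,r] + [p,q]. For instance
  ∂AEF = EF − AF + AE,
  ∂ADG = DG − AG + AD.
The 15×10 boundary matrix has rank 10 and Smith normal form diag(1,1,1,1,1,1,1,1,1,2).

From H_k ≅ ker(∂_k) / im(∂_{k+1}) we obtain:

  H_0: rank C_0 − rank ∂_1 = 6 − 5 = 1, and the invariant factors of ∂_1 are all 1, so H_0 = Z.
  H_1: rank ker ∂_1 − rank ∂_2 = (15 − 5) − 10 = 0, and ∂_2 has invariant factor 2 > 1, so H_1 = Z/2Z.
  H_2: rank ker ∂_2 − rank ∂_3 = (10 − 10) − 0 = 0, and there is no ∂_3, so H_2 = 0.

(K is a triangulation of the real projective plane RP^2.)

H_0 ≅ Z,  H_1 ≅ Z/2Z,  H_2 = 0.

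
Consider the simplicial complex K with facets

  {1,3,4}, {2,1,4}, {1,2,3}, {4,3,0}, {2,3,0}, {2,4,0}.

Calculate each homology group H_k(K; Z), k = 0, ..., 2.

Take the total order 0 < 1 < 2 < 3 < 4 on the vertex set. Then K (dimension 2) consists of the simplices:

  0-simplices (5): [0], [1], [2], [3], [4]
  1-simplices (9): [0,2], [0,3], [0,4], [1,2], [1,3], [1,4], [2,3], [2,4], [3,4]
  2-simplices (6): [0,2,3], [0,2,4], [0,3,4], [1,2,3], [1,2,4], [1,3,4]

giving chain groups C_0 ≅ Z^5, C_1 ≅ Z^9, C_2 ≅ Z^6.

The boundary map ∂_1: C_1 → C_0 maps an edge to its endpoints' difference, ∂[p,q] = q − p.
This gives a 5×9 integer matrix of rank 4; reducing to Smith normal form yields diagonal entries (1,1,1,1).

∂_2: C_2 → C_1 sends each 2-simplex [p,q,r] to [q,r] − [p,r] + [p,q]. For instance
  ∂[1,2,3] = [2,3] − [1,3] + [1,2],
  ∂[0,2,3] = [2,3] − [0,3] + [0,2].
The resulting 9×6 matrix has rank 5, and its Smith normal form has invariant factors (1,1,1,1,1).

Reading off H_k = ker ∂_k / im ∂_{k+1}:

  H_0: rank C_0 − rank ∂_1 = 5 − 4 = 1, and the invariant factors of ∂_1 are all 1, so H_0 = Z.
  H_1: rank ker ∂_1 − rank ∂_2 = (9 − 4) − 5 = 0, and the invariant factors of ∂_2 are all 1, so H_1 = 0.
  H_2: rank ker ∂_2 − rank ∂_3 = (6 − 5) − 0 = 1, and there is no ∂_3, so H_2 = Z.

As a check, the Euler characteristic is 5 − 9 + 6 = 2, which agrees with 1 − 0 + 1 = 2.
(K is a triangulation of the 2-sphere S^2.)

H_0 ≅ Z,  H_1 = 0,  H_2 ≅ Z.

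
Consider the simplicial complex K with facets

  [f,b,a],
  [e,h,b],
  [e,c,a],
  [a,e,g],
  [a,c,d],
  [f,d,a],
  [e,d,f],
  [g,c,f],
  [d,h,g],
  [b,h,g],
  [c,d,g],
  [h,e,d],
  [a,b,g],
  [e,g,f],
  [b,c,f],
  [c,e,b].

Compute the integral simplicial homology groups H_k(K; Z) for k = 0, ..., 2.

H_0 = Z,  H_1 = Z^2,  H_2 = Z.

We work with the vertex ordering a < b < c < d < e < f < g < h. The simplices of K, each written with vertices in increasing order, are:

  0-simplices (8): a, b, c, d, e, f, g, h
  1-simplices (24): ab, ac, ad, ae, af, ag, bc, be, bf, bg, bh, cd, ce, cf, cg, de, df, dg, dh, ef, eg, eh, fg, gh
  2-simplices (16): abf, abg, acd, ace, adf, aeg, bce, bcf, beh, bgh, cdg, cfg, def, deh, dgh, efg

giving chain groups C_0 ≅ Z^8, C_1 ≅ Z^24, C_2 ≅ Z^16.

∂_1: C_1 → C_0 is given by ∂[p,q] = [q] − [p]. For instance
  ∂bc = c − b.
This gives a 8×24 integer matrix of rank 7; reducing to Smith normal form yields diagonal entries (1,1,1,1,1,1,1).

∂_2: C_2 → C_1 sends each 2-simplex [p,q,r] to [q,r] − [p,r] + [p,q]. For instance
  ∂bgh = gh − bh + bg,
  ∂cfg = fg − cg + cf.
As a 24×16 matrix over Z this has rank 15, with invariant factors (1,1,1,1,1,1,1,1,1,1,1,1,1,1,1).

Computing H_k = (kernel of ∂_k) / (image of ∂_{k+1}):

  H_0: rank C_0 − rank ∂_1 = 8 − 7 = 1, and the invariant factors of ∂_1 are all 1, so H_0 ≅ Z.
  H_1: rank ker ∂_1 − rank ∂_2 = (24 − 7) − 15 = 2, and the invariant factors of ∂_2 are all 1, so H_1 ≅ Z^2.
  H_2: rank ker ∂_2 − rank ∂_3 = (16 − 15) − 0 = 1, and there is no ∂_3, so H_2 ≅ Z.

As a check, the Euler characteristic is 8 − 24 + 16 = 0, which agrees with 1 − 2 + 1 = 0.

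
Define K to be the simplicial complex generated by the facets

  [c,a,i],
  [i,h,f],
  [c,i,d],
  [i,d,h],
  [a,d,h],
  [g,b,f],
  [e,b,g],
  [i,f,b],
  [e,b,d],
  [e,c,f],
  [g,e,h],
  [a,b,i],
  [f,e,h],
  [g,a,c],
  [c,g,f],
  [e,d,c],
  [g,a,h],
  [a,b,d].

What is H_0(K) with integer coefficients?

H_0 = Z.

We work with the vertex ordering a < b < c < d < e < f < g < h < i. The simplices of K, each written with vertices in increasing order, are:

  0-simplices (9): a, b, c, d, e, f, g, h, i
  1-simplices (27): ab, ac, ad, ag, ah, ai, bd, be, bf, bg, bi, cd, ce, cf, cg, ci, de, dh, di, ef, eg, eh, fg, fh, fi, gh, hi
  2-simplices (18): abd, abi, acg, aci, adh, agh, bde, beg, bfg, bfi, cde, cdi, cef, cfg, dhi, efh, egh, fhi

so the chain groups are C_0 ≅ Z^9, C_1 ≅ Z^27, C_2 ≅ Z^18.

∂_1: C_1 → C_0 sends each edge [p,q] (with p < q) to q − p. For instance
  ∂cf = f − c.
The 9×27 boundary matrix has rank 8 and Smith normal form diag(1,1,1,1,1,1,1,1).

∂_2: C_2 → C_1 maps a triangle to the signed sum of its edges. For instance
  ∂adh = dh − ah + ad,
  ∂cdi = di − ci + cd.
As a 27×18 matrix over Z this has rank 18, with invariant factors (1,1,1,1,1,1,1,1,1,1,1,1,1,1,1,1,1,2).

From H_k ≅ ker(∂_k) / im(∂_{k+1}) we obtain:

  H_0: rank C_0 − rank ∂_1 = 9 − 8 = 1, and the invariant factors of ∂_1 are all 1, so H_0 ≅ Z.

(K is a triangulation of the Klein bottle.)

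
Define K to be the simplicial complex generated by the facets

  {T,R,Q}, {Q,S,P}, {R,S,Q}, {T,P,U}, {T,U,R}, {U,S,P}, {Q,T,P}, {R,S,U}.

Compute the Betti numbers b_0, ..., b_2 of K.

Order the vertices as P < Q < R < S < T < U. Listing each simplex with vertices in this order, K has dimension 2 with simplices:

  0-simplices (6): P, Q, R, S, T, U
  1-simplices (12): PQ, PS, PT, PU, QR, QS, QT, RS, RT, RU, SU, TU
  2-simplices (8): PQS, PQT, PSU, PTU, QRS, QRT, RSU, RTU

Hence C_0 ≅ Z^6, C_1 ≅ Z^12, C_2 ≅ Z^8.

The boundary map ∂_1: C_1 → C_0 sends each edge [p,q] (with p < q) to q − p.
The resulting 6×12 matrix has rank 5, and its Smith normal form has invariant factors (1,1,1,1,1).

Boundary ∂_2: C_2 → C_1 maps a triangle to the signed sum of its edges. For instance
  ∂RSU = SU − RU + RS,
  ∂QRS = RS − QS + QR.
This gives a 12×8 integer matrix of rank 7; reducing to Smith normal form yields diagonal entries (1,1,1,1,1,1,1).

Now H_k = ker ∂_k / im ∂_{k+1}, so:

  H_0: rank C_0 − rank ∂_1 = 6 − 5 = 1, and the invariant factors of ∂_1 are all 1, so H_0 ≅ Z.
  H_1: rank ker ∂_1 − rank ∂_2 = (12 − 5) − 7 = 0, and the invariant factors of ∂_2 are all 1, so H_1 ≅ 0.
  H_2: rank ker ∂_2 − rank ∂_3 = (8 − 7) − 0 = 1, and there is no ∂_3, so H_2 ≅ Z.

Hence the Betti numbers are b_0 = 1, b_1 = 0, b_2 = 1.

b_0 = 1, b_1 = 0, b_2 = 1.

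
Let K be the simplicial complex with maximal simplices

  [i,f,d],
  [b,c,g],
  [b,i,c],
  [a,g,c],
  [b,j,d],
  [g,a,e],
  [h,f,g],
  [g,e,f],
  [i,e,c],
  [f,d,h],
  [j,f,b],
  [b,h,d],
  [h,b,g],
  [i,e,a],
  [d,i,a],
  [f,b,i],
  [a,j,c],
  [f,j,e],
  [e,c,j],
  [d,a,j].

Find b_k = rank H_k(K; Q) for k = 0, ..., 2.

Order the vertices as a < b < c < d < e < f < g < h < i < j. Listing each simplex with vertices in this order, K has dimension 2 with simplices:

  0-simplices (10): a, b, c, d, e, f, g, h, i, j
  1-simplices (30): ac, ad, ae, ag, ai, aj, bc, bd, bf, bg, bh, bi, bj, ce, cg, ci, cj, df, dh, di, dj, ef, eg, ei, ej, fg, fh, fi, fj, gh
  2-simplices (20): acg, acj, adi, adj, aeg, aei, bcg, bci, bdh, bdj, bfi, bfj, bgh, cei, cej, dfh, dfi, efg, efj, fgh

Hence C_0 ≅ Z^10, C_1 ≅ Z^30, C_2 ≅ Z^20.

Boundary ∂_1: C_1 → C_0 sends each edge [p,q] (with p < q) to q − p.
As a 10×30 matrix over Z this has rank 9, with invariant factors (1,1,1,1,1,1,1,1,1).

Boundary ∂_2: C_2 → C_1 acts by ∂[p,q,r] = [q,r] − [p,r] + [p,q]. For instance
  ∂cej = ej − cj + ce,
  ∂cei = ei − ci + ce.
This gives a 30×20 integer matrix of rank 20; reducing to Smith normal form yields diagonal entries (1,1,1,1,1,1,1,1,1,1,1,1,1,1,1,1,1,1,1,2).

From H_k ≅ ker(∂_k) / im(∂_{k+1}) we obtain:

  H_0: rank C_0 − rank ∂_1 = 10 − 9 = 1, and the invariant factors of ∂_1 are all 1, so H_0 ≅ Z.
  H_1: rank ker ∂_1 − rank ∂_2 = (30 − 9) − 20 = 1, and ∂_2 has invariant factor 2 > 1, so H_1 ≅ Z ⊕ Z_2.
  H_2: rank ker ∂_2 − rank ∂_3 = (20 − 20) − 0 = 0, and there is no ∂_3, so H_2 ≅ 0.

As a check, the Euler characteristic is 10 − 30 + 20 = 0, which agrees with 1 − 1 + 0 = 0.

Hence the Betti numbers are b_0 = 1, b_1 = 1, b_2 = 0.

b_0 = 1, b_1 = 1, b_2 = 0.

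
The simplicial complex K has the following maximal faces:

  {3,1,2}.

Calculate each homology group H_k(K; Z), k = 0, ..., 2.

H_0 = Z,  H_1 = 0,  H_2 = 0.

Fix the vertex order 1 < 2 < 3 and write every simplex with vertices in increasing order. Then dim K = 2 and the simplices of K are:

  0-simplices (3): [1], [2], [3]
  1-simplices (3): [1,2], [1,3], [2,3]
  2-simplices (1): [1,2,3]

so the chain groups are C_0 ≅ Z^3, C_1 ≅ Z^3, C_2 ≅ Z^1.

The boundary map ∂_1: C_1 → C_0 maps an edge to its endpoints' difference, ∂[p,q] = q − p.
As a 3×3 matrix over Z this has rank 2, with invariant factors (1,1).

Boundary ∂_2: C_2 → C_1 maps a triangle to the signed sum of its edges. For instance
  ∂[1,2,3] = [2,3] − [1,3] + [1,2].
The resulting 3×1 matrix has rank 1, and its Smith normal form has invariant factors (1).

Reading off H_k = ker ∂_k / im ∂_{k+1}:

  H_0: rank C_0 − rank ∂_1 = 3 − 2 = 1, and the invariant factors of ∂_1 are all 1, so H_0 ≅ Z.
  H_1: rank ker ∂_1 − rank ∂_2 = (3 − 2) − 1 = 0, and the invariant factors of ∂_2 are all 1, so H_1 ≅ 0.
  H_2: rank ker ∂_2 − rank ∂_3 = (1 − 1) − 0 = 0, and there is no ∂_3, so H_2 ≅ 0.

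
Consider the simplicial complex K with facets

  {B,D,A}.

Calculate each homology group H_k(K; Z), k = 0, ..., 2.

Order the vertices as A < B < D. Listing each simplex with vertices in this order, K has dimension 2 with simplices:

  0-simplices (3): A, B, D
  1-simplices (3): AB, AD, BD
  2-simplices (1): ABD

so the chain groups are C_0 ≅ Z^3, C_1 ≅ Z^3, C_2 ≅ Z^1.

The boundary map ∂_1: C_1 → C_0 sends each edge [p,q] (with p < q) to q − p. For instance
  ∂BD = D − B.
As a 3×3 matrix over Z this has rank 2, with invariant factors (1,1).

∂_2: C_2 → C_1 sends each 2-simplex [p,q,r] to [q,r] − [p,r] + [p,q]. For instance
  ∂ABD = BD − AD + AB.
As a 3×1 matrix over Z this has rank 1, with invariant factors (1).

Reading off H_k = ker ∂_k / im ∂_{k+1}:

  H_0: rank C_0 − rank ∂_1 = 3 − 2 = 1, and the invariant factors of ∂_1 are all 1, so H_0 ≅ Z.
  H_1: rank ker ∂_1 − rank ∂_2 = (3 − 2) − 1 = 0, and the invariant factors of ∂_2 are all 1, so H_1 ≅ 0.
  H_2: rank ker ∂_2 − rank ∂_3 = (1 − 1) − 0 = 0, and there is no ∂_3, so H_2 ≅ 0.

As a check, the Euler characteristic is 3 − 3 + 1 = 1, which agrees with 1 − 0 + 0 = 1.
(K is a triangulation of the 2-simplex.)

H_0 ≅ Z,  H_1 = 0,  H_2 = 0.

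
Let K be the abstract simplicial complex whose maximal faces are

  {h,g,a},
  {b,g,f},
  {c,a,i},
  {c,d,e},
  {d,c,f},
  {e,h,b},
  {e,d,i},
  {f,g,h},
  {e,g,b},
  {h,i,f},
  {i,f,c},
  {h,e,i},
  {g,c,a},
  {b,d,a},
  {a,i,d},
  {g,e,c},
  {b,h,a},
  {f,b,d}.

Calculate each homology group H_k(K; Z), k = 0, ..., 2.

H_0 ≅ Z,  H_1 ≅ Z × Z/2,  H_2 = 0.

We work with the vertex ordering a < b < c < d < e < f < g < h < i. The simplices of K, each written with vertices in increasing order, are:

  0-simplices (9): a, b, c, d, e, f, g, h, i
  1-simplices (27): ab, ac, ad, ag, ah, ai, bd, be, bf, bg, bh, cd, ce, cf, cg, ci, de, df, di, eg, eh, ei, fg, fh, fi, gh, hi
  2-simplices (18): abd, abh, acg, aci, adi, agh, bdf, beg, beh, bfg, cde, cdf, ceg, cfi, dei, ehi, fgh, fhi

giving chain groups C_0 ≅ Z^9, C_1 ≅ Z^27, C_2 ≅ Z^18.

The boundary map ∂_1: C_1 → C_0 maps an edge to its endpoints' difference, ∂[p,q] = q − p.
The resulting 9×27 matrix has rank 8, and its Smith normal form has invariant factors (1,1,1,1,1,1,1,1).

Boundary ∂_2: C_2 → C_1 sends each 2-simplex [p,q,r] to [q,r] − [p,r] + [p,q]. For instance
  ∂cde = de − ce + cd,
  ∂fgh = gh − fh + fg.
The 27×18 boundary matrix has rank 18 and Smith normal form diag(1,1,1,1,1,1,1,1,1,1,1,1,1,1,1,1,1,2).

Computing H_k = (kernel of ∂_k) / (image of ∂_{k+1}):

  H_0: rank C_0 − rank ∂_1 = 9 − 8 = 1, and the invariant factors of ∂_1 are all 1, so H_0 = Z.
  H_1: rank ker ∂_1 − rank ∂_2 = (27 − 8) − 18 = 1, and ∂_2 has invariant factor 2 > 1, so H_1 = Z × Z/2.
  H_2: rank ker ∂_2 − rank ∂_3 = (18 − 18) − 0 = 0, and there is no ∂_3, so H_2 = 0.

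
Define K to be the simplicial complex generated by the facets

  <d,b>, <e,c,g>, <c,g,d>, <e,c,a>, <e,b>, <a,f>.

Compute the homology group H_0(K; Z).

H_0 ≅ Z.

Fix the vertex order a < b < c < d < e < f < g and write every simplex with vertices in increasing order. Then dim K = 2 and the simplices of K are:

  0-simplices (7): a, b, c, d, e, f, g
  1-simplices (10): ac, ae, af, bd, be, cd, ce, cg, dg, eg
  2-simplices (3): ace, cdg, ceg

giving chain groups C_0 ≅ Z^7, C_1 ≅ Z^10, C_2 ≅ Z^3.

∂_1: C_1 → C_0 is given by ∂[p,q] = [q] − [p]. For instance
  ∂ac = c − a.
The 7×10 boundary matrix has rank 6 and Smith normal form diag(1,1,1,1,1,1).

∂_2: C_2 → C_1 sends each 2-simplex [p,q,r] to [q,r] − [p,r] + [p,q]. For instance
  ∂cdg = dg − cg + cd,
  ∂ace = ce − ae + ac.
The 10×3 boundary matrix has rank 3 and Smith normal form diag(1,1,1).

Computing H_k = (kernel of ∂_k) / (image of ∂_{k+1}):

  H_0: rank C_0 − rank ∂_1 = 7 − 6 = 1, and the invariant factors of ∂_1 are all 1, so H_0 ≅ Z.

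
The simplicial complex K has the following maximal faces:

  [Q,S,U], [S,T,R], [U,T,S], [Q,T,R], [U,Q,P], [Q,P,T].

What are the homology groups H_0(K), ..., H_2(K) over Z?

Take the total order P < Q < R < S < T < U on the vertex set. Then K (dimension 2) consists of the simplices:

  0-simplices (6): P, Q, R, S, T, U
  1-simplices (12): PQ, PT, PU, QR, QS, QT, QU, RS, RT, ST, SU, TU
  2-simplices (6): PQT, PQU, QRT, QSU, RST, STU

giving chain groups C_0 ≅ Z^6, C_1 ≅ Z^12, C_2 ≅ Z^6.

∂_1: C_1 → C_0 is given by ∂[p,q] = [q] − [p]. For instance
  ∂QR = R − Q.
This gives a 6×12 integer matrix of rank 5; reducing to Smith normal form yields diagonal entries (1,1,1,1,1).

Boundary ∂_2: C_2 → C_1 maps a triangle to the signed sum of its edges. For instance
  ∂PQT = QT − PT + PQ,
  ∂QSU = SU − QU + QS.
The resulting 12×6 matrix has rank 6, and its Smith normal form has invariant factors (1,1,1,1,1,1).

Computing H_k = (kernel of ∂_k) / (image of ∂_{k+1}):

  H_0: rank C_0 − rank ∂_1 = 6 − 5 = 1, and the invariant factors of ∂_1 are all 1, so H_0 = Z.
  H_1: rank ker ∂_1 − rank ∂_2 = (12 − 5) − 6 = 1, and the invariant factors of ∂_2 are all 1, so H_1 = Z.
  H_2: rank ker ∂_2 − rank ∂_3 = (6 − 6) − 0 = 0, and there is no ∂_3, so H_2 = 0.

H_0 = Z,  H_1 = Z,  H_2 = 0.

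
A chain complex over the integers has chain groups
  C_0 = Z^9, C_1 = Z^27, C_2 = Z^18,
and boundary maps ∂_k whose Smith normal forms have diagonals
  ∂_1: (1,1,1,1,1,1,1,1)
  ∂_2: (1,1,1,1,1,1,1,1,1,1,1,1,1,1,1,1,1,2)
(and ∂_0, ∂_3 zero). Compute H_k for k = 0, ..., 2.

H_0: b_0 = 9 − 0 − 8 = 1; torsion from ∂_1 factors > 1: none. So H_0 = Z.
H_1: b_1 = 27 − 8 − 18 = 1; torsion from ∂_2 factors > 1: [2]. So H_1 = Z ⊕ Z/2.
H_2: b_2 = 18 − 18 − 0 = 0; torsion from ∂_3 factors > 1: none. So H_2 = 0.

H_0 = Z,  H_1 = Z ⊕ Z/2,  H_2 = 0.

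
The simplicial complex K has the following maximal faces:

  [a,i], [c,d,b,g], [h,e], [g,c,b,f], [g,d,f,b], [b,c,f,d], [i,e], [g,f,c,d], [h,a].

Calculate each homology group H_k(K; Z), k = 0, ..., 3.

H_0 ≅ Z^2,  H_1 ≅ Z,  H_2 = 0,  H_3 ≅ Z.

Take the total order a < b < c < d < e < f < g < h < i on the vertex set. Then K (dimension 3) consists of the simplices:

  0-simplices (9): a, b, c, d, e, f, g, h, i
  1-simplices (14): ah, ai, bc, bd, bf, bg, cd, cf, cg, df, dg, eh, ei, fg
  2-simplices (10): bcd, bcf, bcg, bdf, bdg, bfg, cdf, cdg, cfg, dfg
  3-simplices (5): bcdf, bcdg, bcfg, bdfg, cdfg

giving chain groups C_0 ≅ Z^9, C_1 ≅ Z^14, C_2 ≅ Z^10, C_3 ≅ Z^5.

Boundary ∂_1: C_1 → C_0 maps an edge to its endpoints' difference, ∂[p,q] = q − p. For instance
  ∂bg = g − b.
As a 9×14 matrix over Z this has rank 7, with invariant factors (1,1,1,1,1,1,1).

Boundary ∂_2: C_2 → C_1 acts by ∂[p,q,r] = [q,r] − [p,r] + [p,q]. For instance
  ∂bcg = cg − bg + bc,
  ∂bfg = fg − bg + bf.
As a 14×10 matrix over Z this has rank 6, with invariant factors (1,1,1,1,1,1).

The boundary map ∂_3: C_3 → C_2 sends each 3-simplex σ to the alternating sum Σ_i (−1)^i (σ with its i-th vertex removed). For instance
  ∂bcdg = cdg − bdg + bcg − bcd,
  ∂bcfg = cfg − bfg + bcg − bcf.
The resulting 10×5 matrix has rank 4, and its Smith normal form has invariant factors (1,1,1,1).

Reading off H_k = ker ∂_k / im ∂_{k+1}:

  H_0: rank C_0 − rank ∂_1 = 9 − 7 = 2, and the invariant factors of ∂_1 are all 1, so H_0 = Z^2.
  H_1: rank ker ∂_1 − rank ∂_2 = (14 − 7) − 6 = 1, and the invariant factors of ∂_2 are all 1, so H_1 = Z.
  H_2: rank ker ∂_2 − rank ∂_3 = (10 − 6) − 4 = 0, and the invariant factors of ∂_3 are all 1, so H_2 = 0.
  H_3: rank ker ∂_3 − rank ∂_4 = (5 − 4) − 0 = 1, and there is no ∂_4, so H_3 = Z.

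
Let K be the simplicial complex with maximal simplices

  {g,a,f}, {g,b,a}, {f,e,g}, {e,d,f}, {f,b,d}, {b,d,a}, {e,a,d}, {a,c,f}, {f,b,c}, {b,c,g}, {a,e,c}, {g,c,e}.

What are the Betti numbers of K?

Take the total order a < b < c < d < e < f < g on the vertex set. Then K (dimension 2) consists of the simplices:

  0-simplices (7): a, b, c, d, e, f, g
  1-simplices (18): ab, ac, ad, ae, af, ag, bc, bd, bf, bg, ce, cf, cg, de, df, ef, eg, fg
  2-simplices (12): abd, abg, ace, acf, ade, afg, bcf, bcg, bdf, ceg, def, efg

Hence C_0 ≅ Z^7, C_1 ≅ Z^18, C_2 ≅ Z^12.

∂_1: C_1 → C_0 maps an edge to its endpoints' difference, ∂[p,q] = q − p.
As a 7×18 matrix over Z this has rank 6, with invariant factors (1,1,1,1,1,1).

∂_2: C_2 → C_1 sends each 2-simplex [p,q,r] to [q,r] − [p,r] + [p,q]. For instance
  ∂efg = fg − eg + ef,
  ∂abd = bd − ad + ab.
This gives a 18×12 integer matrix of rank 12; reducing to Smith normal form yields diagonal entries (1,1,1,1,1,1,1,1,1,1,1,2).

Reading off H_k = ker ∂_k / im ∂_{k+1}:

  H_0: rank C_0 − rank ∂_1 = 7 − 6 = 1, and the invariant factors of ∂_1 are all 1, so H_0 = Z.
  H_1: rank ker ∂_1 − rank ∂_2 = (18 − 6) − 12 = 0, and ∂_2 has invariant factor 2 > 1, so H_1 = Z/2.
  H_2: rank ker ∂_2 − rank ∂_3 = (12 − 12) − 0 = 0, and there is no ∂_3, so H_2 = 0.

As a check, the Euler characteristic is 7 − 18 + 12 = 1, which agrees with 1 − 0 + 0 = 1.
(K is a triangulation of the real projective plane RP^2.)

Hence the Betti numbers are b_0 = 1, b_1 = 0, b_2 = 0.

b_0 = 1, b_1 = 0, b_2 = 0.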